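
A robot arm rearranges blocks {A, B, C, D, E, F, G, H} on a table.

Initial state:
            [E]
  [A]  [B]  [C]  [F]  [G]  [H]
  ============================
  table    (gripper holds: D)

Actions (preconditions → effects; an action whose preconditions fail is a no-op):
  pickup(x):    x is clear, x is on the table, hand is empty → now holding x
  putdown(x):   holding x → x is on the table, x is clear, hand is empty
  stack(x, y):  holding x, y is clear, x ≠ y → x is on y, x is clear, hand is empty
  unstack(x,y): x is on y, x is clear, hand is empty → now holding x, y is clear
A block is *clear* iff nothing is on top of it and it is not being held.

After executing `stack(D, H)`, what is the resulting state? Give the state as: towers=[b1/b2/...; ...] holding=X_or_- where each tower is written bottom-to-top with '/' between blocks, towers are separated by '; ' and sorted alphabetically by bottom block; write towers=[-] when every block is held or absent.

before: towers=[A; B; C/E; F; G; H] holding=D
pre[stack(D, H)]: holding(D) yes, clear(H) yes, D≠H yes
all met → apply stack(D, H)
after:  towers=[A; B; C/E; F; G; H/D] holding=-

towers=[A; B; C/E; F; G; H/D] holding=-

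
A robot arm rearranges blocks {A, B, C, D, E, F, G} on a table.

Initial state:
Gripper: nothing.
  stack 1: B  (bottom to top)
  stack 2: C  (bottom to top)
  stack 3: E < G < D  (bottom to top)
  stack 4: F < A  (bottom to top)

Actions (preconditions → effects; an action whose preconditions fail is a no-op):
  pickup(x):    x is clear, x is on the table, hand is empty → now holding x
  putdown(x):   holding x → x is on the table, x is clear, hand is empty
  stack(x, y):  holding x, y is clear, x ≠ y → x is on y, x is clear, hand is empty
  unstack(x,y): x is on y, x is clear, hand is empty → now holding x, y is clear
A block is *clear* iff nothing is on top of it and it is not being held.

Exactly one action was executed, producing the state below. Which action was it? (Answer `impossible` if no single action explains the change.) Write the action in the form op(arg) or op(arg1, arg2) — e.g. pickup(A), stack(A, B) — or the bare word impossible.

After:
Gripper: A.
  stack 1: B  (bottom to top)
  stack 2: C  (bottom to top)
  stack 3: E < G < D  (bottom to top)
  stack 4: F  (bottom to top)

target: towers=[B; C; E/G/D; F] holding=A
         pickup(B) → towers=[C; E/G/D; F/A] holding=B
     unstack(D, G) → towers=[B; C; E/G; F/A] holding=D
     unstack(A, F) → towers=[B; C; E/G/D; F] holding=A  ← match
         pickup(C) → towers=[B; E/G/D; F/A] holding=C

unstack(A, F)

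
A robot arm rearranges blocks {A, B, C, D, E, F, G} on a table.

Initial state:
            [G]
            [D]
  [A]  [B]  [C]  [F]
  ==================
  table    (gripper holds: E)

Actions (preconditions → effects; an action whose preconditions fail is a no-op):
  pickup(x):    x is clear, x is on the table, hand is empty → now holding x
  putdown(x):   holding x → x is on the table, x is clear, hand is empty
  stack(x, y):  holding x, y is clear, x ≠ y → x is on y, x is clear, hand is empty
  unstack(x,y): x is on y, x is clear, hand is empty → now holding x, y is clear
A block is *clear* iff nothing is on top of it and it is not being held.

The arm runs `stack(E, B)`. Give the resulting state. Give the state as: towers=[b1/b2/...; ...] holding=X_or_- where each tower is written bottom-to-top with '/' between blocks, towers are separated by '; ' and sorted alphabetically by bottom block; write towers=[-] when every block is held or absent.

before: towers=[A; B; C/D/G; F] holding=E
pre[stack(E, B)]: holding(E) yes, clear(B) yes, E≠B yes
all met → apply stack(E, B)
after:  towers=[A; B/E; C/D/G; F] holding=-

towers=[A; B/E; C/D/G; F] holding=-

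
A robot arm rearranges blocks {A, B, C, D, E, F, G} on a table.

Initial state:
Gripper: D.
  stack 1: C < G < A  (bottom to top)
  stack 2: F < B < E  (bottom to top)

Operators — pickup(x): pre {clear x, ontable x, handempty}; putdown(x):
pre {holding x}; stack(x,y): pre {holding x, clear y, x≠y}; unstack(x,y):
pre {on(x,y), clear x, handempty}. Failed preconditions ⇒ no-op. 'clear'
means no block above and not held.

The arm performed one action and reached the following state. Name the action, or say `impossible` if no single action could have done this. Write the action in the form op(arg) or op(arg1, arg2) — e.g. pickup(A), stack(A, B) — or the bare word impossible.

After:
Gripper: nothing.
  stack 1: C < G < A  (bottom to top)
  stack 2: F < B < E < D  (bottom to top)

target: towers=[C/G/A; F/B/E/D] holding=-
        putdown(D) → towers=[C/G/A; D; F/B/E] holding=-
       stack(D, A) → towers=[C/G/A/D; F/B/E] holding=-
       stack(D, E) → towers=[C/G/A; F/B/E/D] holding=-  ← match

stack(D, E)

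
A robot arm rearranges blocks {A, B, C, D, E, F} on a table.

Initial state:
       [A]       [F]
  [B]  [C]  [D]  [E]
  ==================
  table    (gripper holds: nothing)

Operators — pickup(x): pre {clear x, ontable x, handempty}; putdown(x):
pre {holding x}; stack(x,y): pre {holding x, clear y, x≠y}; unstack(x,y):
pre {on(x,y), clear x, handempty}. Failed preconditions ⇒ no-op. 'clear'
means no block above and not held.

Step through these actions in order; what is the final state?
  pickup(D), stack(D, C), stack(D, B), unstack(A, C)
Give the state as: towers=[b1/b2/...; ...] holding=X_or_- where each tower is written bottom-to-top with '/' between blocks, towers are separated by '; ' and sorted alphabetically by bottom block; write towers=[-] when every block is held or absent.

towers=[B/D; C; E/F] holding=A

step 1 (pickup(D)): towers=[B; C/A; E/F] holding=D
step 2 (stack(D, C)) [no-op]: towers=[B; C/A; E/F] holding=D
step 3 (stack(D, B)): towers=[B/D; C/A; E/F] holding=-
step 4 (unstack(A, C)): towers=[B/D; C; E/F] holding=A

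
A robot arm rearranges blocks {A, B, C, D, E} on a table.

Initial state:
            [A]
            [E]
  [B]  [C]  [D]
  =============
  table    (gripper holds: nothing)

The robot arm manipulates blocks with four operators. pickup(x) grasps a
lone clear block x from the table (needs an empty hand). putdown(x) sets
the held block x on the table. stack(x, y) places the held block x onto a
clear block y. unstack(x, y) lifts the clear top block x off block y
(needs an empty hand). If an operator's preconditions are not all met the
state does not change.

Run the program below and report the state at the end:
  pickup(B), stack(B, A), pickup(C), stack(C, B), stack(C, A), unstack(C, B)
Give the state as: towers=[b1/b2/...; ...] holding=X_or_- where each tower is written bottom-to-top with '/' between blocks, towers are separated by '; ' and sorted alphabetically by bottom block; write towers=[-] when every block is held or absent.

step 1 (pickup(B)): towers=[C; D/E/A] holding=B
step 2 (stack(B, A)): towers=[C; D/E/A/B] holding=-
step 3 (pickup(C)): towers=[D/E/A/B] holding=C
step 4 (stack(C, B)): towers=[D/E/A/B/C] holding=-
step 5 (stack(C, A)) [no-op]: towers=[D/E/A/B/C] holding=-
step 6 (unstack(C, B)): towers=[D/E/A/B] holding=C

towers=[D/E/A/B] holding=C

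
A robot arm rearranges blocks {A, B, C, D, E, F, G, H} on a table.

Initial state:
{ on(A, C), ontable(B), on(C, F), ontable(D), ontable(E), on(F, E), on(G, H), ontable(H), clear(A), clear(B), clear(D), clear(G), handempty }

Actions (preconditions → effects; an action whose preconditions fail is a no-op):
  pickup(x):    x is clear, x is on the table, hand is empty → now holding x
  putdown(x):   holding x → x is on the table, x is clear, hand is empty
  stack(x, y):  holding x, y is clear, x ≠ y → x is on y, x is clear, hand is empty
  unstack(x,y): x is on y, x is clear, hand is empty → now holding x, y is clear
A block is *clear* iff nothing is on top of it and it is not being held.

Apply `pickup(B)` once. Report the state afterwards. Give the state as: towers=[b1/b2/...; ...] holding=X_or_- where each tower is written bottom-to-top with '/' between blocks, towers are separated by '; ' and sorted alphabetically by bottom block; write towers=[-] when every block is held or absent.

towers=[D; E/F/C/A; H/G] holding=B

before: towers=[B; D; E/F/C/A; H/G] holding=-
pre[pickup(B)]: clear(B) yes, ontable(B) yes, handempty yes
all met → apply pickup(B)
after:  towers=[D; E/F/C/A; H/G] holding=B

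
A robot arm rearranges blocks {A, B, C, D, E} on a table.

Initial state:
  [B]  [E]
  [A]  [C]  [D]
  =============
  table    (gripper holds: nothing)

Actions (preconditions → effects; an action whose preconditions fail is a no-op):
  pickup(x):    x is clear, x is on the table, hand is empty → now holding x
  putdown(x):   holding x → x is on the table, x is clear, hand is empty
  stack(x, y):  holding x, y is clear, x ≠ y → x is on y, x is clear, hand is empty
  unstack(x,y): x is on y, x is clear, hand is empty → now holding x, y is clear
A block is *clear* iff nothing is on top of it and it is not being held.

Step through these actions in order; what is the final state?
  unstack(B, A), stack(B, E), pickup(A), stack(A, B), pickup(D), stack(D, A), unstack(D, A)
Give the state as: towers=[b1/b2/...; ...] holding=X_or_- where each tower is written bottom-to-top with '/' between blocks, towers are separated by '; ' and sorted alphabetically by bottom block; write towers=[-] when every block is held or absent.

towers=[C/E/B/A] holding=D

step 1 (unstack(B, A)): towers=[A; C/E; D] holding=B
step 2 (stack(B, E)): towers=[A; C/E/B; D] holding=-
step 3 (pickup(A)): towers=[C/E/B; D] holding=A
step 4 (stack(A, B)): towers=[C/E/B/A; D] holding=-
step 5 (pickup(D)): towers=[C/E/B/A] holding=D
step 6 (stack(D, A)): towers=[C/E/B/A/D] holding=-
step 7 (unstack(D, A)): towers=[C/E/B/A] holding=D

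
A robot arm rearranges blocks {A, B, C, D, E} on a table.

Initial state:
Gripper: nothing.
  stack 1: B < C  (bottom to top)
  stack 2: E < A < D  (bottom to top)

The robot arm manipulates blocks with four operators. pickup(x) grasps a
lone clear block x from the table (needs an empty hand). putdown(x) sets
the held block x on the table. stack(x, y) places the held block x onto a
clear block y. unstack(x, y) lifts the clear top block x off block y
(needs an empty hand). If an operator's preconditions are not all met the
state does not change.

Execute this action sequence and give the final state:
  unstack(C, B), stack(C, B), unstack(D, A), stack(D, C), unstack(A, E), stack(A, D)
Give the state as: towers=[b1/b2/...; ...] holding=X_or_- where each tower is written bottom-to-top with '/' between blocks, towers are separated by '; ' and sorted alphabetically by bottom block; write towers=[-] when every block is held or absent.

towers=[B/C/D/A; E] holding=-

step 1 (unstack(C, B)): towers=[B; E/A/D] holding=C
step 2 (stack(C, B)): towers=[B/C; E/A/D] holding=-
step 3 (unstack(D, A)): towers=[B/C; E/A] holding=D
step 4 (stack(D, C)): towers=[B/C/D; E/A] holding=-
step 5 (unstack(A, E)): towers=[B/C/D; E] holding=A
step 6 (stack(A, D)): towers=[B/C/D/A; E] holding=-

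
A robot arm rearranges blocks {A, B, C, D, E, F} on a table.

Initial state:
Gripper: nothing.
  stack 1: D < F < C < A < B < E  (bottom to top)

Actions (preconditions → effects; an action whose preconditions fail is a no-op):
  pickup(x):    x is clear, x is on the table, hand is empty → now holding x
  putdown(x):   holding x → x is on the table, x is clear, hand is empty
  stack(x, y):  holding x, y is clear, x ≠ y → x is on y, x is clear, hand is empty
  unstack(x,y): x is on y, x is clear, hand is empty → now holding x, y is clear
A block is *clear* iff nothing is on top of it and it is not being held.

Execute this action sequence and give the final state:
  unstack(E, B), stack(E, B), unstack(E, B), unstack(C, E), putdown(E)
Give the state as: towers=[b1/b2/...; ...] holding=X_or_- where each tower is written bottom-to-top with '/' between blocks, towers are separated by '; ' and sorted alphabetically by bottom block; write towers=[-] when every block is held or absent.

towers=[D/F/C/A/B; E] holding=-

step 1 (unstack(E, B)): towers=[D/F/C/A/B] holding=E
step 2 (stack(E, B)): towers=[D/F/C/A/B/E] holding=-
step 3 (unstack(E, B)): towers=[D/F/C/A/B] holding=E
step 4 (unstack(C, E)) [no-op]: towers=[D/F/C/A/B] holding=E
step 5 (putdown(E)): towers=[D/F/C/A/B; E] holding=-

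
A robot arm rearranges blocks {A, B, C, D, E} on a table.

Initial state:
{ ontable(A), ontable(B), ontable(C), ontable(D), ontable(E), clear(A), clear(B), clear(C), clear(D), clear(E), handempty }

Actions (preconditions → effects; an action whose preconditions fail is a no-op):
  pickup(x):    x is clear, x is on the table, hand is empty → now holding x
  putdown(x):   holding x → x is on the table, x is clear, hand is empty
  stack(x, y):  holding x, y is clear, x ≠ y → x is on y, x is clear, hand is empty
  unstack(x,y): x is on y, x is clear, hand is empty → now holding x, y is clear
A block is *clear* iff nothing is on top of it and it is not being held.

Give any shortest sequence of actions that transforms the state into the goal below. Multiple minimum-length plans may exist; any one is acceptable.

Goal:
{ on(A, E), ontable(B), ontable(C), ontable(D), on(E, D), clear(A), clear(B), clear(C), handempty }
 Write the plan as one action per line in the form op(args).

pickup(E)
stack(E, D)
pickup(A)
stack(A, E)

step 1 (pickup(E)): towers=[A; B; C; D] holding=E
step 2 (stack(E, D)): towers=[A; B; C; D/E] holding=-
step 3 (pickup(A)): towers=[B; C; D/E] holding=A
step 4 (stack(A, E)): towers=[B; C; D/E/A] holding=-
goal check: towers=[B; C; D/E/A] holding=- — reached (length 4, optimal by BFS)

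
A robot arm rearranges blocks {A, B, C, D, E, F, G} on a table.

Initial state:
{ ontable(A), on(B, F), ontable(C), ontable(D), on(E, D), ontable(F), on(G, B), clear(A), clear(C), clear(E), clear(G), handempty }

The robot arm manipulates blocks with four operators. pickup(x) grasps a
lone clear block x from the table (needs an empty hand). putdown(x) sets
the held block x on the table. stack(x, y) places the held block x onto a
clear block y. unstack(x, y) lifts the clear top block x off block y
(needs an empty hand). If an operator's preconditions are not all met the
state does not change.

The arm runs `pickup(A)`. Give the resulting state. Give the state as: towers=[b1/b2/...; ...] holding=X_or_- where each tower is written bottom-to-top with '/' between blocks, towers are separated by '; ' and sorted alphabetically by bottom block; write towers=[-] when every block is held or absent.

towers=[C; D/E; F/B/G] holding=A

before: towers=[A; C; D/E; F/B/G] holding=-
pre[pickup(A)]: clear(A) ✓, ontable(A) ✓, handempty ✓
all met → apply pickup(A)
after:  towers=[C; D/E; F/B/G] holding=A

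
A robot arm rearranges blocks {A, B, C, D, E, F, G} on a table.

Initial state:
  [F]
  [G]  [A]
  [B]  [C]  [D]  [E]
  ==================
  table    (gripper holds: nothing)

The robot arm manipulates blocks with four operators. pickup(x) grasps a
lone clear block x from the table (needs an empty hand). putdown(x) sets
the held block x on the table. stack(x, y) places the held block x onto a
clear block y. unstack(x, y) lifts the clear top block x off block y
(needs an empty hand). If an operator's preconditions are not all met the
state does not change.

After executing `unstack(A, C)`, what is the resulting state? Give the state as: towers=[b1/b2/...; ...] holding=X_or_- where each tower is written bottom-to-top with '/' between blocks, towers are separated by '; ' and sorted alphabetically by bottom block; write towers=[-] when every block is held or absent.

before: towers=[B/G/F; C/A; D; E] holding=-
pre[unstack(A, C)]: on(A,C) ✓, clear(A) ✓, handempty ✓
all met → apply unstack(A, C)
after:  towers=[B/G/F; C; D; E] holding=A

towers=[B/G/F; C; D; E] holding=A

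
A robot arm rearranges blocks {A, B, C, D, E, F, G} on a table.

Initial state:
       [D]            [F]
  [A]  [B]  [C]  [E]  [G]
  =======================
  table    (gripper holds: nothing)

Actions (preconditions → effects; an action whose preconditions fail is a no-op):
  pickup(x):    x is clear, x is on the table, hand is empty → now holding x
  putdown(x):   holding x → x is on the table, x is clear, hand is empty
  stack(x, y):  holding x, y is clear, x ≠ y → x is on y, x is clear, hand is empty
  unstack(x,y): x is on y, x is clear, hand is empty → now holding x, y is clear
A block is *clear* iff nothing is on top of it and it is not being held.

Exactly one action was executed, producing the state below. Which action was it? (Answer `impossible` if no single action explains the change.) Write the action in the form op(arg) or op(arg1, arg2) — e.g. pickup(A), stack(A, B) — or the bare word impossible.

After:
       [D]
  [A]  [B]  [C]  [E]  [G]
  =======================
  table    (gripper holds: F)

unstack(F, G)

target: towers=[A; B/D; C; E; G] holding=F
     unstack(F, G) → towers=[A; B/D; C; E; G] holding=F  ← match
     unstack(D, B) → towers=[A; B; C; E; G/F] holding=D
         pickup(A) → towers=[B/D; C; E; G/F] holding=A
         pickup(E) → towers=[A; B/D; C; G/F] holding=E
         pickup(C) → towers=[A; B/D; E; G/F] holding=C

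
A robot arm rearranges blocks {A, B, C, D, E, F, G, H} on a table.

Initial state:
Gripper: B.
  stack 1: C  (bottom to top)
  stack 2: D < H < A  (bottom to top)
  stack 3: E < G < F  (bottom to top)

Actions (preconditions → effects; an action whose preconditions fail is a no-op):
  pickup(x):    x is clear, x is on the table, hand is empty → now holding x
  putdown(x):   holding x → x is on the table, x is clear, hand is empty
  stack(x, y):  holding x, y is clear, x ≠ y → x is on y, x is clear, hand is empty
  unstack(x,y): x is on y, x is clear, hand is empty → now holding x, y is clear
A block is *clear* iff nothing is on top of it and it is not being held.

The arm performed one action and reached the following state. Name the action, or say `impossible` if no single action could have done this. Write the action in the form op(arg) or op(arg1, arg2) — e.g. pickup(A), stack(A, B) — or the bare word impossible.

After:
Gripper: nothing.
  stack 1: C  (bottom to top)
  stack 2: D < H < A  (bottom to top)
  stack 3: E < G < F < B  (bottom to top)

target: towers=[C; D/H/A; E/G/F/B] holding=-
        putdown(B) → towers=[B; C; D/H/A; E/G/F] holding=-
       stack(B, A) → towers=[C; D/H/A/B; E/G/F] holding=-
       stack(B, F) → towers=[C; D/H/A; E/G/F/B] holding=-  ← match
       stack(B, C) → towers=[C/B; D/H/A; E/G/F] holding=-

stack(B, F)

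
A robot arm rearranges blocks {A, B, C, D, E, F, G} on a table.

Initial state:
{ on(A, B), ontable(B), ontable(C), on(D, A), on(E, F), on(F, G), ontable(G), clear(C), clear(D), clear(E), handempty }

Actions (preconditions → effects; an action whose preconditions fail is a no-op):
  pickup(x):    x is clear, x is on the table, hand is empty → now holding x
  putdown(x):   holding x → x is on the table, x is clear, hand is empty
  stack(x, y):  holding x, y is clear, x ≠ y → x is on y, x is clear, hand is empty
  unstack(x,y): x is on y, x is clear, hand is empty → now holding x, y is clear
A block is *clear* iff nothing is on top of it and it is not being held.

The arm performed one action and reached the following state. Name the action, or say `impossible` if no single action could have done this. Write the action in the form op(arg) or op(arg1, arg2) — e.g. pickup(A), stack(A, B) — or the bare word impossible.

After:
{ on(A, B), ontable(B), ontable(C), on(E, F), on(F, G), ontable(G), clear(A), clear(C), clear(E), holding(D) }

target: towers=[B/A; C; G/F/E] holding=D
     unstack(D, A) → towers=[B/A; C; G/F/E] holding=D  ← match
     unstack(E, F) → towers=[B/A/D; C; G/F] holding=E
         pickup(C) → towers=[B/A/D; G/F/E] holding=C

unstack(D, A)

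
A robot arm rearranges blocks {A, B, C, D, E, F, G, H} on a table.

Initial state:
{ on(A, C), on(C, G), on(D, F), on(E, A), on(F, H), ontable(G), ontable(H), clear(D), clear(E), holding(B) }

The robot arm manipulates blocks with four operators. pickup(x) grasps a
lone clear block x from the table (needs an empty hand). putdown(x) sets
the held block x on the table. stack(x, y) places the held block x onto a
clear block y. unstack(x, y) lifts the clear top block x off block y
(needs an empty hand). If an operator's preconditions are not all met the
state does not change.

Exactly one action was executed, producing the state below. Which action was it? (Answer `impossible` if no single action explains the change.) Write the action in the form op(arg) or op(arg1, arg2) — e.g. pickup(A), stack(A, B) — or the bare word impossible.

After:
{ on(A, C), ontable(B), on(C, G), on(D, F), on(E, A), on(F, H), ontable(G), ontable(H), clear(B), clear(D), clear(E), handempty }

target: towers=[B; G/C/A/E; H/F/D] holding=-
        putdown(B) → towers=[B; G/C/A/E; H/F/D] holding=-  ← match
       stack(B, E) → towers=[G/C/A/E/B; H/F/D] holding=-
       stack(B, D) → towers=[G/C/A/E; H/F/D/B] holding=-

putdown(B)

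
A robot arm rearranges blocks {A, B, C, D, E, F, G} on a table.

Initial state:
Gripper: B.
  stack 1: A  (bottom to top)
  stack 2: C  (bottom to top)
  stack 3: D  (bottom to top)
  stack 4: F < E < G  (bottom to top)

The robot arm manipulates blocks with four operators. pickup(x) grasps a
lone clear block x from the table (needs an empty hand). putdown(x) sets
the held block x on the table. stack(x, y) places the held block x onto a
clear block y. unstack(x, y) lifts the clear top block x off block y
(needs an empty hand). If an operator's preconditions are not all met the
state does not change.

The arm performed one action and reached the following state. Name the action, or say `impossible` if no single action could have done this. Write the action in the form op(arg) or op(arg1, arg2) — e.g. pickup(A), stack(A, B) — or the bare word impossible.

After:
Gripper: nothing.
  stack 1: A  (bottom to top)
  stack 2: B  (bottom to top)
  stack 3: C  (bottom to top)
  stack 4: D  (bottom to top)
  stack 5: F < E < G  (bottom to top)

putdown(B)

target: towers=[A; B; C; D; F/E/G] holding=-
        putdown(B) → towers=[A; B; C; D; F/E/G] holding=-  ← match
       stack(B, G) → towers=[A; C; D; F/E/G/B] holding=-
       stack(B, D) → towers=[A; C; D/B; F/E/G] holding=-
       stack(B, A) → towers=[A/B; C; D; F/E/G] holding=-
       stack(B, C) → towers=[A; C/B; D; F/E/G] holding=-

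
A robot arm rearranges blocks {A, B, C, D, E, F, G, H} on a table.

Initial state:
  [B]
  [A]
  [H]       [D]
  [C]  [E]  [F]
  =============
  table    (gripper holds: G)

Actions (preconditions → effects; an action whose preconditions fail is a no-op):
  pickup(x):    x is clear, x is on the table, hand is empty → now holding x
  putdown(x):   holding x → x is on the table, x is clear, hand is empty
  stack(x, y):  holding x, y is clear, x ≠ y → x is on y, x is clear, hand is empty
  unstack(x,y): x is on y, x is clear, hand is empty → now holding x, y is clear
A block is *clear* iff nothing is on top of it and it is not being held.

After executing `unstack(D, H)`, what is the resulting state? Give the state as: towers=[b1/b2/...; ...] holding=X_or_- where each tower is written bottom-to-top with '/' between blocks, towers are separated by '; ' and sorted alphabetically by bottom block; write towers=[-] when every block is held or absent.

towers=[C/H/A/B; E; F/D] holding=G

before: towers=[C/H/A/B; E; F/D] holding=G
pre[unstack(D, H)]: on(D,H) no, clear(D) yes, handempty no
on(D,H), handempty unmet → unstack(D, H) is a no-op
after:  towers=[C/H/A/B; E; F/D] holding=G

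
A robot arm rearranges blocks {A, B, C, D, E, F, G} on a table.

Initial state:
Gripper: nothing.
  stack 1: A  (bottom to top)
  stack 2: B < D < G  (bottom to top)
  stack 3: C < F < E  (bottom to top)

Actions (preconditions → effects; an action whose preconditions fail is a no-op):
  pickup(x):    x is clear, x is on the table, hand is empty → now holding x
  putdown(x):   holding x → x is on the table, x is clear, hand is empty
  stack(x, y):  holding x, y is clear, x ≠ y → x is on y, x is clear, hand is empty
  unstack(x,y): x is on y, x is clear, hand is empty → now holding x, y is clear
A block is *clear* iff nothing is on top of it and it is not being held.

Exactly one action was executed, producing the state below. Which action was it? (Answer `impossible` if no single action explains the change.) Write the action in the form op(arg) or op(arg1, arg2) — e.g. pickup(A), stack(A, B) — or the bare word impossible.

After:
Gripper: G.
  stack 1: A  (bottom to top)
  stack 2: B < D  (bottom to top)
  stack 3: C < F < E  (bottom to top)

target: towers=[A; B/D; C/F/E] holding=G
     unstack(G, D) → towers=[A; B/D; C/F/E] holding=G  ← match
         pickup(A) → towers=[B/D/G; C/F/E] holding=A
     unstack(E, F) → towers=[A; B/D/G; C/F] holding=E

unstack(G, D)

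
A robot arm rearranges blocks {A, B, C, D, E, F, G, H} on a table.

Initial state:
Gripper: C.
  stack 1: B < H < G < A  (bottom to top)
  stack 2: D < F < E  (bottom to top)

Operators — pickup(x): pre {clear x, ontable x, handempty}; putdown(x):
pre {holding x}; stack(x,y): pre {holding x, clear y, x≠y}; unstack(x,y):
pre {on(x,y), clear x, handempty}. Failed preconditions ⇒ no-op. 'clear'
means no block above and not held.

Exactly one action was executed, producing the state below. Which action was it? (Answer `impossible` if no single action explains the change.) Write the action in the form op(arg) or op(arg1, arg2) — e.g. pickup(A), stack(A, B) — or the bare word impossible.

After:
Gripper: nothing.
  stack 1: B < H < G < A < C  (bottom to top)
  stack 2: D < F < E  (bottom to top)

target: towers=[B/H/G/A/C; D/F/E] holding=-
        putdown(C) → towers=[B/H/G/A; C; D/F/E] holding=-
       stack(C, A) → towers=[B/H/G/A/C; D/F/E] holding=-  ← match
       stack(C, E) → towers=[B/H/G/A; D/F/E/C] holding=-

stack(C, A)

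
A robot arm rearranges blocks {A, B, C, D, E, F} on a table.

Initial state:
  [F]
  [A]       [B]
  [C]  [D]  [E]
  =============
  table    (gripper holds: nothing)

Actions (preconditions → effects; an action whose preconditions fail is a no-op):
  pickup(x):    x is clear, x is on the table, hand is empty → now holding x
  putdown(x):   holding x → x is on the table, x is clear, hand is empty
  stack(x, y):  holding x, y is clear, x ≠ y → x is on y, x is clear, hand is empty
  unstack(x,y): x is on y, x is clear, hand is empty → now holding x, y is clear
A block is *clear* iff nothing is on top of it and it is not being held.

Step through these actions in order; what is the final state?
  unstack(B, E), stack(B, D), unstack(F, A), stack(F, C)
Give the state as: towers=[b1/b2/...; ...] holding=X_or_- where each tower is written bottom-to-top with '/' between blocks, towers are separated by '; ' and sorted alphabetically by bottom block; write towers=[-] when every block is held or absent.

towers=[C/A; D/B; E] holding=F

step 1 (unstack(B, E)): towers=[C/A/F; D; E] holding=B
step 2 (stack(B, D)): towers=[C/A/F; D/B; E] holding=-
step 3 (unstack(F, A)): towers=[C/A; D/B; E] holding=F
step 4 (stack(F, C)) [no-op]: towers=[C/A; D/B; E] holding=F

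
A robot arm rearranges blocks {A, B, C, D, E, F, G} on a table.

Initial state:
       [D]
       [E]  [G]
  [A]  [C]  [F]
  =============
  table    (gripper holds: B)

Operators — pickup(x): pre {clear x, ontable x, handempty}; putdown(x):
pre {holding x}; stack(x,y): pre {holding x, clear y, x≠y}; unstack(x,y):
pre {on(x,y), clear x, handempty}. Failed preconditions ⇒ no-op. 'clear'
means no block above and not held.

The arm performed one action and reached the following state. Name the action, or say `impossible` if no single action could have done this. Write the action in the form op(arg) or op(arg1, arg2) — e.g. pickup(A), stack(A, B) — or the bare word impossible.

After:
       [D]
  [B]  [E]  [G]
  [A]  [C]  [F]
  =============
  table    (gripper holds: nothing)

target: towers=[A/B; C/E/D; F/G] holding=-
        putdown(B) → towers=[A; B; C/E/D; F/G] holding=-
       stack(B, G) → towers=[A; C/E/D; F/G/B] holding=-
       stack(B, D) → towers=[A; C/E/D/B; F/G] holding=-
       stack(B, A) → towers=[A/B; C/E/D; F/G] holding=-  ← match

stack(B, A)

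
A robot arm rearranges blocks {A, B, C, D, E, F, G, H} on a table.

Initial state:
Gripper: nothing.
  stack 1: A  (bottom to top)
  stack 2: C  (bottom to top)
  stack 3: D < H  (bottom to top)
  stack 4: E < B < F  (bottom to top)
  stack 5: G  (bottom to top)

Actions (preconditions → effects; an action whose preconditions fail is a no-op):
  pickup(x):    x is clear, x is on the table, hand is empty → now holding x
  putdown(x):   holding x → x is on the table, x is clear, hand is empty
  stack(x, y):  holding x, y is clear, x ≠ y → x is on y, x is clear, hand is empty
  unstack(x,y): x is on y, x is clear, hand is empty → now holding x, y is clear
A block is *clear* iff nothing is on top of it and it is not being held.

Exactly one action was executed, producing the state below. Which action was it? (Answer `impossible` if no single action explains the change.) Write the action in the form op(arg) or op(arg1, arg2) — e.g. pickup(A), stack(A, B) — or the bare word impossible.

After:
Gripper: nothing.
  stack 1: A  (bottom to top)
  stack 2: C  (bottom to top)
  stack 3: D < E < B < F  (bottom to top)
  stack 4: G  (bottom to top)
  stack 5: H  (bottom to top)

impossible

target: towers=[A; C; D/E/B/F; G; H] holding=-
         pickup(G) → towers=[A; C; D/H; E/B/F] holding=G
         pickup(A) → towers=[C; D/H; E/B/F; G] holding=A
     unstack(H, D) → towers=[A; C; D; E/B/F; G] holding=H
     unstack(F, B) → towers=[A; C; D/H; E/B; G] holding=F
         pickup(C) → towers=[A; D/H; E/B/F; G] holding=C
none of the 5 applicable actions match → impossible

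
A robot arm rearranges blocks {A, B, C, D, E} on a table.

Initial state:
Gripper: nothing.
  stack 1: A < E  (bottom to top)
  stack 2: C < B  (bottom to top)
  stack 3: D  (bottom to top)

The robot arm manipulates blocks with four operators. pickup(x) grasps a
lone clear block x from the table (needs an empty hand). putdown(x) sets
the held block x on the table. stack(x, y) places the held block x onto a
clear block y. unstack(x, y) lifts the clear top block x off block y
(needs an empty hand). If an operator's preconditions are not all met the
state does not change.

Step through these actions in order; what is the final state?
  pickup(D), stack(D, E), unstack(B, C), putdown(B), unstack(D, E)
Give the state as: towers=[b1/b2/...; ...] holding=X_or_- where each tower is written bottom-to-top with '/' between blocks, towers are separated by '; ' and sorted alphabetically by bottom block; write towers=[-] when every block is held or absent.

step 1 (pickup(D)): towers=[A/E; C/B] holding=D
step 2 (stack(D, E)): towers=[A/E/D; C/B] holding=-
step 3 (unstack(B, C)): towers=[A/E/D; C] holding=B
step 4 (putdown(B)): towers=[A/E/D; B; C] holding=-
step 5 (unstack(D, E)): towers=[A/E; B; C] holding=D

towers=[A/E; B; C] holding=D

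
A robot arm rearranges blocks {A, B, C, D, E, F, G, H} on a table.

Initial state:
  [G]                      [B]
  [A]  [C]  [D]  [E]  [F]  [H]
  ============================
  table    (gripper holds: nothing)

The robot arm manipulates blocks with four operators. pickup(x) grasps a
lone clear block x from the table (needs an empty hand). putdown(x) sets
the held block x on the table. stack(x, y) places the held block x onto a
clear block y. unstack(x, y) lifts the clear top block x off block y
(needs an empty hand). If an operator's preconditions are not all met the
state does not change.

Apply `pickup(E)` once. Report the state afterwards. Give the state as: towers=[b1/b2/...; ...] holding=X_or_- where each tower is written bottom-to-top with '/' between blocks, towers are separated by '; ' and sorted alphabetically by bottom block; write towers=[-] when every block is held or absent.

before: towers=[A/G; C; D; E; F; H/B] holding=-
pre[pickup(E)]: clear(E) ✓, ontable(E) ✓, handempty ✓
all met → apply pickup(E)
after:  towers=[A/G; C; D; F; H/B] holding=E

towers=[A/G; C; D; F; H/B] holding=E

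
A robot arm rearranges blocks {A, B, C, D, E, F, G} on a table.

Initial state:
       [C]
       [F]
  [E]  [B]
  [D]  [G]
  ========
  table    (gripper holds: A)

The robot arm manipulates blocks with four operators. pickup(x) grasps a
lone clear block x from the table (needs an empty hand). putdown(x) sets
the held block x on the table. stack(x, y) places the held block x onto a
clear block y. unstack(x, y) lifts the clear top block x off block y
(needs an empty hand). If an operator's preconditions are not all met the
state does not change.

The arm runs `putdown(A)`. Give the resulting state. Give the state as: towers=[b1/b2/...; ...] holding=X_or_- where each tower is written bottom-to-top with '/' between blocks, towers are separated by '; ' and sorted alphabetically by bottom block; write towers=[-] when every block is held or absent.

before: towers=[D/E; G/B/F/C] holding=A
pre[putdown(A)]: holding(A) ok
all met → apply putdown(A)
after:  towers=[A; D/E; G/B/F/C] holding=-

towers=[A; D/E; G/B/F/C] holding=-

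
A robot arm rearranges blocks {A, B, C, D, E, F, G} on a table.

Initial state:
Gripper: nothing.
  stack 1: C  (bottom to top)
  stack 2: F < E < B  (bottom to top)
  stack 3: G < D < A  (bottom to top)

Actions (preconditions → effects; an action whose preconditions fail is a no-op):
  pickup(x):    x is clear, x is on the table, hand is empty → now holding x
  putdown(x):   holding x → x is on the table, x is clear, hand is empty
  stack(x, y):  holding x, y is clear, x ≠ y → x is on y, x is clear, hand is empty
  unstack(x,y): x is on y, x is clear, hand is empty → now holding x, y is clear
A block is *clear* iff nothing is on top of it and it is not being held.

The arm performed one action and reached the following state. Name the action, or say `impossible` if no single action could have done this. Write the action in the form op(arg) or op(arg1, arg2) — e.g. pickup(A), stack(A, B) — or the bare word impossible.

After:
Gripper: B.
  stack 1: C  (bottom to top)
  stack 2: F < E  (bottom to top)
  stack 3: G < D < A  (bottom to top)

unstack(B, E)

target: towers=[C; F/E; G/D/A] holding=B
     unstack(B, E) → towers=[C; F/E; G/D/A] holding=B  ← match
     unstack(A, D) → towers=[C; F/E/B; G/D] holding=A
         pickup(C) → towers=[F/E/B; G/D/A] holding=C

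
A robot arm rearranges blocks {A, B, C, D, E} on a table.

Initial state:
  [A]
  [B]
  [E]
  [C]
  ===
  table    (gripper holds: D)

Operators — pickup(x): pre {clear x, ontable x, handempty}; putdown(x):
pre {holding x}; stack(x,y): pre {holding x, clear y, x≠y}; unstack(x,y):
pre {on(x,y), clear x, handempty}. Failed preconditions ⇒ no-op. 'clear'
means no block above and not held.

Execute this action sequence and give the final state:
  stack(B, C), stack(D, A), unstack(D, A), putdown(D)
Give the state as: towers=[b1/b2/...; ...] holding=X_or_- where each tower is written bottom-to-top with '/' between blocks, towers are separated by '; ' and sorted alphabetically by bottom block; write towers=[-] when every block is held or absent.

towers=[C/E/B/A; D] holding=-

step 1 (stack(B, C)) [no-op]: towers=[C/E/B/A] holding=D
step 2 (stack(D, A)): towers=[C/E/B/A/D] holding=-
step 3 (unstack(D, A)): towers=[C/E/B/A] holding=D
step 4 (putdown(D)): towers=[C/E/B/A; D] holding=-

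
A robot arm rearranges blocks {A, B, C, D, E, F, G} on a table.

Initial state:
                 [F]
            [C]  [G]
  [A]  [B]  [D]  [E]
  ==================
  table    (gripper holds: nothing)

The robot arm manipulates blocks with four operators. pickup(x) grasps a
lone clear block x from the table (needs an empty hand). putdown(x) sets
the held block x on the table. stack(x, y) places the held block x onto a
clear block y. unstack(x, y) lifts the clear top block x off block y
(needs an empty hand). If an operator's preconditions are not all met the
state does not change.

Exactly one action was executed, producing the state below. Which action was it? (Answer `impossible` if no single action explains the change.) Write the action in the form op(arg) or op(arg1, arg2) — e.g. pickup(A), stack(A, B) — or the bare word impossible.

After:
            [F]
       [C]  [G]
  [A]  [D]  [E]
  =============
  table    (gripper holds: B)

pickup(B)

target: towers=[A; D/C; E/G/F] holding=B
         pickup(B) → towers=[A; D/C; E/G/F] holding=B  ← match
     unstack(F, G) → towers=[A; B; D/C; E/G] holding=F
         pickup(A) → towers=[B; D/C; E/G/F] holding=A
     unstack(C, D) → towers=[A; B; D; E/G/F] holding=C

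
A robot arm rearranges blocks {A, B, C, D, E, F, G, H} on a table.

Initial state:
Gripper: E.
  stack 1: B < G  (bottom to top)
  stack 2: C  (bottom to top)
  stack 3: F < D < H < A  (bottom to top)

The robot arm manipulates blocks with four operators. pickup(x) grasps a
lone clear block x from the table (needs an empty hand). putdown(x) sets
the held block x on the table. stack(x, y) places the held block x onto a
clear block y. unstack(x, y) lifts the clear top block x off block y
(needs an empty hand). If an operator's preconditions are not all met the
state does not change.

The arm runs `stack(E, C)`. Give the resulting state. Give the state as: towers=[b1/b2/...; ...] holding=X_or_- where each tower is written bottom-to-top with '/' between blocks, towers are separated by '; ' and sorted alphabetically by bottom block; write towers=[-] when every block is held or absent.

before: towers=[B/G; C; F/D/H/A] holding=E
pre[stack(E, C)]: holding(E) ✓, clear(C) ✓, E≠C ✓
all met → apply stack(E, C)
after:  towers=[B/G; C/E; F/D/H/A] holding=-

towers=[B/G; C/E; F/D/H/A] holding=-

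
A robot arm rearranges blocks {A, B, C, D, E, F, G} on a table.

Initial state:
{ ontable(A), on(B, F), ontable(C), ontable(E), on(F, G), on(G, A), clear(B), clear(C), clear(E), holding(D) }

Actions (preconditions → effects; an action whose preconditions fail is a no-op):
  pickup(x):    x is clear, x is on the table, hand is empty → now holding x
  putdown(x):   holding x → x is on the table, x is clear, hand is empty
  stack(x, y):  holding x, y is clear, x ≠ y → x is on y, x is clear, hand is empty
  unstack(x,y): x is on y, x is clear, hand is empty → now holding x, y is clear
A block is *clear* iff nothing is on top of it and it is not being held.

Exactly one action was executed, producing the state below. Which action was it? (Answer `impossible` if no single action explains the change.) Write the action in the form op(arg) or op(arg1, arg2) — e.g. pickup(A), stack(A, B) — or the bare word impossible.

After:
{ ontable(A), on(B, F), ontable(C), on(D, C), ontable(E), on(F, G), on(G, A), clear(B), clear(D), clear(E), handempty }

target: towers=[A/G/F/B; C/D; E] holding=-
        putdown(D) → towers=[A/G/F/B; C; D; E] holding=-
       stack(D, B) → towers=[A/G/F/B/D; C; E] holding=-
       stack(D, E) → towers=[A/G/F/B; C; E/D] holding=-
       stack(D, C) → towers=[A/G/F/B; C/D; E] holding=-  ← match

stack(D, C)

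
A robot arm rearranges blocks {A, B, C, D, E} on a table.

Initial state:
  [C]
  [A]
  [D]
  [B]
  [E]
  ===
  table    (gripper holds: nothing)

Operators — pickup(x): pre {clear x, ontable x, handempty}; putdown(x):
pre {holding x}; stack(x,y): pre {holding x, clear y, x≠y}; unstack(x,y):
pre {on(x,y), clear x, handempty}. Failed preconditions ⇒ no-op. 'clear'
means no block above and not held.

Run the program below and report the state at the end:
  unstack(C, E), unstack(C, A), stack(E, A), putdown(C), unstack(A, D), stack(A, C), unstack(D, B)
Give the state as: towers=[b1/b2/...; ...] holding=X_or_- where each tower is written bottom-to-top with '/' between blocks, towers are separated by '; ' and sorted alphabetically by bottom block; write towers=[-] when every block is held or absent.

towers=[C/A; E/B] holding=D

step 1 (unstack(C, E)) [no-op]: towers=[E/B/D/A/C] holding=-
step 2 (unstack(C, A)): towers=[E/B/D/A] holding=C
step 3 (stack(E, A)) [no-op]: towers=[E/B/D/A] holding=C
step 4 (putdown(C)): towers=[C; E/B/D/A] holding=-
step 5 (unstack(A, D)): towers=[C; E/B/D] holding=A
step 6 (stack(A, C)): towers=[C/A; E/B/D] holding=-
step 7 (unstack(D, B)): towers=[C/A; E/B] holding=D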